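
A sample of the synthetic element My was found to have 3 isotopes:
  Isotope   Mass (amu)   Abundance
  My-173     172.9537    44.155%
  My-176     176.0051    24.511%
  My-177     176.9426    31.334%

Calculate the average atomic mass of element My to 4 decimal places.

Average mass = Σ (abundance × isotope mass) = 0.44155 × 172.9537 + 0.24511 × 176.0051 + 0.31334 × 176.9426
= 76.36771 + 43.14061 + 55.44319 = 174.95151 amu

174.9515 amu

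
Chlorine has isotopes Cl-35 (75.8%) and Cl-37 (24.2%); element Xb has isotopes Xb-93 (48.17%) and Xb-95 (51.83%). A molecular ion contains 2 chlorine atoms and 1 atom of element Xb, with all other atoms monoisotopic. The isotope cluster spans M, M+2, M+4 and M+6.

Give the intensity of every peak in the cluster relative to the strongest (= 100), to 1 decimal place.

Chlorine pattern (n=2): 0.574564 : 0.366872 : 0.058564
Element Xb pattern (n=1): 0.4817 : 0.5183
Convolve the two distributions (both contribute in 2-u steps):
  M: 0.574564×0.4817 = 0.276767
  M+2: 0.574564×0.5183 + 0.366872×0.4817 = 0.474519
  M+4: 0.366872×0.5183 + 0.058564×0.4817 = 0.218360
  M+6: 0.058564×0.5183 = 0.030354
Scale to base peak (0.474519) = 100: 58.3 : 100.0 : 46.0 : 6.4

58.3 : 100.0 : 46.0 : 6.4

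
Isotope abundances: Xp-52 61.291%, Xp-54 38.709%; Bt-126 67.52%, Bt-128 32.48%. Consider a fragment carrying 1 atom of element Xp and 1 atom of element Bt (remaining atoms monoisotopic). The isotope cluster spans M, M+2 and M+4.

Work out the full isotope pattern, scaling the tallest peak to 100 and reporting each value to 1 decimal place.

89.9 : 100.0 : 27.3

Element Xp pattern (n=1): 0.61291 : 0.38709
Element Bt pattern (n=1): 0.6752 : 0.3248
Convolve the two distributions (both contribute in 2-u steps):
  M: 0.61291×0.6752 = 0.413837
  M+2: 0.61291×0.3248 + 0.38709×0.6752 = 0.460436
  M+4: 0.38709×0.3248 = 0.125727
Scale to base peak (0.460436) = 100: 89.9 : 100.0 : 27.3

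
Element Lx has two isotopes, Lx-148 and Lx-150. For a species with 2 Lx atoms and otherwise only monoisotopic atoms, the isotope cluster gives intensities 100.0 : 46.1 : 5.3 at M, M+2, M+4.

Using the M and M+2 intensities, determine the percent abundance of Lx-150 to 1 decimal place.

If p is the fraction of Lx that is Lx-148, then I(M+2)/I(M) = [C(2,1)·p^1·(1−p)] / p^2 = 2·(1−p)/p = 46.1/100.0 = 0.4610
(1−p)/p = 0.4610/2 = 0.2305  ⇒  p = 1/(1 + 0.2305) = 0.8127
Lx-148: 81.3%, Lx-150: 18.7%.

18.7%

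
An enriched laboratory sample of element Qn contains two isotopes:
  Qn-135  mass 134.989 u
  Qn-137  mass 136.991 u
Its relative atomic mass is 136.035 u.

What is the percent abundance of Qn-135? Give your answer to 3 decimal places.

Let x be the fractional abundance of Qn-135; then Qn-137 has abundance 1 − x.
134.989·x + 136.991·(1 − x) = 136.035
(134.989 − 136.991)·x = 136.035 − 136.991
x = -0.956 / -2.002 = 0.47752 → 47.752% Qn-135, 52.248% Qn-137.

47.752%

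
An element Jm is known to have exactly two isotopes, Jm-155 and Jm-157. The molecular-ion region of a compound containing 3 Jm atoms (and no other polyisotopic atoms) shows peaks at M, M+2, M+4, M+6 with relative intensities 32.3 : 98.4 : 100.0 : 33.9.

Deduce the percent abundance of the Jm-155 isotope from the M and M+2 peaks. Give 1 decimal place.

Let p = fractional abundance of Jm-155. I(M+2)/I(M) = [C(3,1)·p^2·(1−p)] / p^3 = 3·(1−p)/p = 98.4/32.3 = 3.0464
(1−p)/p = 3.0464/3 = 1.0155  ⇒  p = 1/(1 + 1.0155) = 0.4962
Jm-155: 49.6%, Jm-157: 50.4%.

49.6%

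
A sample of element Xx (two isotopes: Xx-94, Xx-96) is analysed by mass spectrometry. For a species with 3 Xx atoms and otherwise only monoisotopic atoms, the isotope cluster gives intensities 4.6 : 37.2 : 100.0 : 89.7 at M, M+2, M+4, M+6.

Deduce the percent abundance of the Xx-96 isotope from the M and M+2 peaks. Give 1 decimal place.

Write p for the Xx-94 fraction. I(M+2)/I(M) = [C(3,1)·p^2·(1−p)] / p^3 = 3·(1−p)/p = 37.2/4.6 = 8.0870
(1−p)/p = 8.0870/3 = 2.6957  ⇒  p = 1/(1 + 2.6957) = 0.2706
Xx-94: 27.1%, Xx-96: 72.9%.

72.9%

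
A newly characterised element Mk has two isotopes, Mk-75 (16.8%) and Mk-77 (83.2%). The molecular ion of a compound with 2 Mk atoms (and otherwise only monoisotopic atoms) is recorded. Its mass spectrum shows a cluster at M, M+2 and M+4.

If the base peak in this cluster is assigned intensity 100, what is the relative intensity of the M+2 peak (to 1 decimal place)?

Term probabilities: M 0.0282, M+2 0.2796, M+4 0.6922. Base peak = M+4.
P(M+4) = C(2,2) × 0.168^0 × 0.832^2 = 1 × 1.0000 × 0.692224 = 0.692224 (base)
P(M+2) = C(2,1) × 0.168^1 × 0.832^1 = 2 × 0.1680 × 0.8320 = 0.279552
Relative intensity = 0.279552 / 0.692224 × 100 = 40.4

40.4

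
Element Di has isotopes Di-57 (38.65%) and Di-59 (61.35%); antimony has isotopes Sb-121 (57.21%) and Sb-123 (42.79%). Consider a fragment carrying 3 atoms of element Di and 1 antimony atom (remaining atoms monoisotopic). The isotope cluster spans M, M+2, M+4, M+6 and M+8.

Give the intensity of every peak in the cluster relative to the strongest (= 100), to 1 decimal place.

Element Di pattern (n=3): 0.05773624 : 0.27493803 : 0.43641522 : 0.23091051
Antimony pattern (n=1): 0.5721 : 0.4279
Convolve the two distributions (both contribute in 2-u steps):
  M: 0.05773624×0.5721 = 0.033031
  M+2: 0.05773624×0.4279 + 0.27493803×0.5721 = 0.181997
  M+4: 0.27493803×0.4279 + 0.43641522×0.5721 = 0.367319
  M+6: 0.43641522×0.4279 + 0.23091051×0.5721 = 0.318846
  M+8: 0.23091051×0.4279 = 0.098807
Scale to base peak (0.367319) = 100: 9.0 : 49.5 : 100.0 : 86.8 : 26.9

9.0 : 49.5 : 100.0 : 86.8 : 26.9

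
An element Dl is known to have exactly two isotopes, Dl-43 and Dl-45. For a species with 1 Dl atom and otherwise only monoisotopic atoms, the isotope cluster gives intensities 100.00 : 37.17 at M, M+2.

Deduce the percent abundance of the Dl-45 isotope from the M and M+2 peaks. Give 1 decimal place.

27.1%

Write p for the Dl-43 fraction. I(M+2)/I(M) = [C(1,1)·p^0·(1−p)] / p^1 = 1·(1−p)/p = 37.17/100.00 = 0.3717
(1−p)/p = 0.3717/1 = 0.3717  ⇒  p = 1/(1 + 0.3717) = 0.7290
Dl-43: 72.9%, Dl-45: 27.1%.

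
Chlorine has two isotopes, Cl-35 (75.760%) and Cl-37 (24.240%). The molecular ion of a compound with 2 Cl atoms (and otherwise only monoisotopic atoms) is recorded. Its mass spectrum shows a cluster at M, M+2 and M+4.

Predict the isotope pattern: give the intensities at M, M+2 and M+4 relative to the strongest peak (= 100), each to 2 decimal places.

100.00 : 63.99 : 10.24

The 2 Cl atoms are independent, so intensities follow the terms of (0.75760 + 0.24240)^2.
P(M) = 0.75760^2 = 0.573958
P(M+2) = 2 × 0.75760^1 × 0.24240^1 = 0.367284
P(M+4) = 0.24240^2 = 0.058758
The M peak is largest (0.573958); scaling to 100 gives 100.00 : 63.99 : 10.24.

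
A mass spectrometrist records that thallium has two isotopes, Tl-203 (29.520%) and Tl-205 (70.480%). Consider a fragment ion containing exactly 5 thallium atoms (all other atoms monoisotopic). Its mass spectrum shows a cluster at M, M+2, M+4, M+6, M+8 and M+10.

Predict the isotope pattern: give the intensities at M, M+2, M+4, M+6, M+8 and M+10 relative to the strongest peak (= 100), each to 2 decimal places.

0.62 : 7.35 : 35.09 : 83.77 : 100.00 : 47.75

Expanding (0.29520 + 0.70480)^5:
P(M) = 0.29520^5 = 0.002242
P(M+2) = 5 × 0.29520^4 × 0.70480^1 = 0.026761
P(M+4) = 10 × 0.29520^3 × 0.70480^2 = 0.127785
P(M+6) = 10 × 0.29520^2 × 0.70480^3 = 0.305092
P(M+8) = 5 × 0.29520^1 × 0.70480^4 = 0.364208
P(M+10) = 0.70480^5 = 0.173912
The M+8 peak is largest (0.364208); scaling to 100 gives 0.62 : 7.35 : 35.09 : 83.77 : 100.00 : 47.75.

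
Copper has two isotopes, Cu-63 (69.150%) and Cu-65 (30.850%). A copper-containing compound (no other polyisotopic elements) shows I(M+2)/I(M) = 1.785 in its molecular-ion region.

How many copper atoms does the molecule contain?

With n Cu atoms, P(M+2)/P(M) = C(n,1)·p^(n−1)q / p^n = n·q/p = n · 0.30850/0.69150.
n = 1.785 × 0.69150/0.30850 = 4.00 ≈ 4

4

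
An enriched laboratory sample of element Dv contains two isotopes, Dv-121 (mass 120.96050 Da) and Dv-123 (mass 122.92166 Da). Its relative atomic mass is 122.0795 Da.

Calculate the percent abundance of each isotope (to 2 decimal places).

Dv-121: 42.94%, Dv-123: 57.06%

Writing the weighted mean with unknown fraction x of Dv-121:
120.96050·x + 122.92166·(1 − x) = 122.0795
(120.96050 − 122.92166)·x = 122.0795 − 122.92166
x = -0.84216 / -1.96116 = 0.42942 → 42.94% Dv-121, 57.06% Dv-123.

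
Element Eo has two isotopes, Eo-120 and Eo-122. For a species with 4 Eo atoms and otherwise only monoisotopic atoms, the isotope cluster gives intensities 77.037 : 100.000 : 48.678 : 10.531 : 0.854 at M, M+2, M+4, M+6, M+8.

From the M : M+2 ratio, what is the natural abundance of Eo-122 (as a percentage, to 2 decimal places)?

24.50%

Let p = fractional abundance of Eo-120. I(M+2)/I(M) = [C(4,1)·p^3·(1−p)] / p^4 = 4·(1−p)/p = 100.000/77.037 = 1.2981
(1−p)/p = 1.2981/4 = 0.3245  ⇒  p = 1/(1 + 0.3245) = 0.7550
Eo-120: 75.50%, Eo-122: 24.50%.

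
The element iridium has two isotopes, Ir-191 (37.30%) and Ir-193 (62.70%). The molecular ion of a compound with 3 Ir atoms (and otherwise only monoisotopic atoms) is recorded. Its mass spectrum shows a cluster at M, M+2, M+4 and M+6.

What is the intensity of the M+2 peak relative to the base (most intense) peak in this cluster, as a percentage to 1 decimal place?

59.5%

Term probabilities: M 0.0519, M+2 0.2617, M+4 0.4399, M+6 0.2465. Base peak = M+4.
P(M+4) = C(3,2) × 0.3730^1 × 0.6270^2 = 3 × 0.3730 × 0.393129 = 0.439911 (base)
P(M+2) = C(3,1) × 0.3730^2 × 0.6270^1 = 3 × 0.139129 × 0.6270 = 0.261702
Relative intensity = 0.261702 / 0.439911 × 100 = 59.5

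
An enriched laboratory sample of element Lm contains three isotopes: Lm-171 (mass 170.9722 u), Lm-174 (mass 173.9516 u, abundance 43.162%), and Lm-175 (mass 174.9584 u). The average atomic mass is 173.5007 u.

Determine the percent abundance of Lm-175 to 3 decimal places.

Let x and y be the fractions of Lm-171 and Lm-175. Then x + y = 1 − 0.43162 = 0.56838 and 170.9722x + 174.9584y = 173.5007 − 0.43162×173.9516 = 98.419710408.
Substituting: 170.9722x + 174.9584(0.56838 − x) = 98.419710408
(170.9722 − 174.9584)x = -1.023144984  ⇒  x = 0.25667, y = 0.31171
Lm-171: 25.667%, Lm-175: 31.171%.

31.171%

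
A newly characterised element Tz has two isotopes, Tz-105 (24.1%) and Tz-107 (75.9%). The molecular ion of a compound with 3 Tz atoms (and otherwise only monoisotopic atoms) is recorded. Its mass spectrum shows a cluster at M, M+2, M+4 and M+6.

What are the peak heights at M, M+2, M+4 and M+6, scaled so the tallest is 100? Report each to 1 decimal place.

3.2 : 30.2 : 95.3 : 100.0

The 3 Tz atoms are independent, so intensities follow the terms of (0.241 + 0.759)^3.
P(M) = 0.241^3 = 0.013998
P(M+2) = 3 × 0.241^2 × 0.759^1 = 0.132250
P(M+4) = 3 × 0.241^1 × 0.759^2 = 0.416507
P(M+6) = 0.759^3 = 0.437245
The M+6 peak is largest (0.437245); scaling to 100 gives 3.2 : 30.2 : 95.3 : 100.0.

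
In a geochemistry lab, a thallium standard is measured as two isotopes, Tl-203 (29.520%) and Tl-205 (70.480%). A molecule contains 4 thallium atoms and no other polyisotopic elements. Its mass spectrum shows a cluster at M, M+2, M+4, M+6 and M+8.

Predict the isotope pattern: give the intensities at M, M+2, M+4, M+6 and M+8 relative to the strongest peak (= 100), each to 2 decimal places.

1.84 : 17.54 : 62.83 : 100.00 : 59.69

The 4 Tl atoms are independent, so intensities follow the terms of (0.29520 + 0.70480)^4.
P(M) = 0.29520^4 = 0.007594
P(M+2) = 4 × 0.29520^3 × 0.70480^1 = 0.072523
P(M+4) = 6 × 0.29520^2 × 0.70480^2 = 0.259726
P(M+6) = 4 × 0.29520^1 × 0.70480^3 = 0.413403
P(M+8) = 0.70480^4 = 0.246754
The M+6 peak is largest (0.413403); scaling to 100 gives 1.84 : 17.54 : 62.83 : 100.00 : 59.69.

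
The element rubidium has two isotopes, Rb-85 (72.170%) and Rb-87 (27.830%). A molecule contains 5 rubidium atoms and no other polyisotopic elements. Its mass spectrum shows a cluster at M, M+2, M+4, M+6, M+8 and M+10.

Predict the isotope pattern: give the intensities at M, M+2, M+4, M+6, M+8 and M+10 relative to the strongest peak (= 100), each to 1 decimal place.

The 5 Rb atoms are independent, so intensities follow the terms of (0.72170 + 0.27830)^5.
P(M) = 0.72170^5 = 0.195787
P(M+2) = 5 × 0.72170^4 × 0.27830^1 = 0.377494
P(M+4) = 10 × 0.72170^3 × 0.27830^2 = 0.291136
P(M+6) = 10 × 0.72170^2 × 0.27830^3 = 0.112267
P(M+8) = 5 × 0.72170^1 × 0.27830^4 = 0.021646
P(M+10) = 0.27830^5 = 0.001669
The M+2 peak is largest (0.377494); scaling to 100 gives 51.9 : 100.0 : 77.1 : 29.7 : 5.7 : 0.4.

51.9 : 100.0 : 77.1 : 29.7 : 5.7 : 0.4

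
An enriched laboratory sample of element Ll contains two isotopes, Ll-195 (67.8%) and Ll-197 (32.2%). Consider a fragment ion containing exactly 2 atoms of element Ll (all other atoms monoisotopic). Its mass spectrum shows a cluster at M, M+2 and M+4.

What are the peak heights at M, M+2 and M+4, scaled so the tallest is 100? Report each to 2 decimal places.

Expanding (0.678 + 0.322)^2:
P(M) = 0.678^2 = 0.459684
P(M+2) = 2 × 0.678^1 × 0.322^1 = 0.436632
P(M+4) = 0.322^2 = 0.103684
The M peak is largest (0.459684); scaling to 100 gives 100.00 : 94.99 : 22.56.

100.00 : 94.99 : 22.56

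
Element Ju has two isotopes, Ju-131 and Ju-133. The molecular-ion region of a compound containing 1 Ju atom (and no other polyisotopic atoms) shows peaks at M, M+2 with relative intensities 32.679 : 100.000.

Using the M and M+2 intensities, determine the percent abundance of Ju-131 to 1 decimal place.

24.6%

Write p for the Ju-131 fraction. I(M+2)/I(M) = [C(1,1)·p^0·(1−p)] / p^1 = 1·(1−p)/p = 100.000/32.679 = 3.0601
(1−p)/p = 3.0601/1 = 3.0601  ⇒  p = 1/(1 + 3.0601) = 0.2463
Ju-131: 24.6%, Ju-133: 75.4%.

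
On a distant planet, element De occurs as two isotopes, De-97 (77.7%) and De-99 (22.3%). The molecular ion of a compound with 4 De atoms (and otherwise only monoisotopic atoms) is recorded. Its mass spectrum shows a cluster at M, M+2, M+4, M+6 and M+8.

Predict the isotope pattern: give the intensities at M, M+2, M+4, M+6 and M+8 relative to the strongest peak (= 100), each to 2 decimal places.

87.11 : 100.00 : 43.05 : 8.24 : 0.59

The 4 De atoms are independent, so intensities follow the terms of (0.777 + 0.223)^4.
P(M) = 0.777^4 = 0.364489
P(M+2) = 4 × 0.777^3 × 0.223^1 = 0.418435
P(M+4) = 6 × 0.777^2 × 0.223^2 = 0.180137
P(M+6) = 4 × 0.777^1 × 0.223^3 = 0.034466
P(M+8) = 0.223^4 = 0.002473
The M+2 peak is largest (0.418435); scaling to 100 gives 87.11 : 100.00 : 43.05 : 8.24 : 0.59.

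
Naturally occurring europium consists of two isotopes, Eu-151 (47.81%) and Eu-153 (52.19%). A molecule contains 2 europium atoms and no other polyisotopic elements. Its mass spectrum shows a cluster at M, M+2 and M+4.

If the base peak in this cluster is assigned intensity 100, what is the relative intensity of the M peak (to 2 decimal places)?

45.80

Term probabilities: M 0.2286, M+2 0.4990, M+4 0.2724. Base peak = M+2.
P(M+2) = C(2,1) × 0.4781^1 × 0.5219^1 = 2 × 0.4781 × 0.5219 = 0.499041 (base)
P(M) = C(2,0) × 0.4781^2 × 0.5219^0 = 1 × 0.22857961 × 1.0000 = 0.228580
Relative intensity = 0.228580 / 0.499041 × 100 = 45.80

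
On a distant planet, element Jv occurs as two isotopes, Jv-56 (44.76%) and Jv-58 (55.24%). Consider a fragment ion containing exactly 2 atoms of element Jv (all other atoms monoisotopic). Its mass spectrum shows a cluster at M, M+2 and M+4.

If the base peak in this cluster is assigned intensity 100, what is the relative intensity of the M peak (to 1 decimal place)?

(0.4476 + 0.5524)^2 gives M 0.2003, M+2 0.4945, M+4 0.3051; the largest is M+2.
P(M+2) = C(2,1) × 0.4476^1 × 0.5524^1 = 2 × 0.4476 × 0.5524 = 0.494508 (base)
P(M) = C(2,0) × 0.4476^2 × 0.5524^0 = 1 × 0.20034576 × 1.0000 = 0.200346
Relative intensity = 0.200346 / 0.494508 × 100 = 40.5

40.5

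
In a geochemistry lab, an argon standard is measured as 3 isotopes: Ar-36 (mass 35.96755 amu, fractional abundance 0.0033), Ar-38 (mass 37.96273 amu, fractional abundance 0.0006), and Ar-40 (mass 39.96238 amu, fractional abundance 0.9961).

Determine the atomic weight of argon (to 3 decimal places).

Average mass = Σ (abundance × isotope mass) = 0.0033 × 35.96755 + 0.0006 × 37.96273 + 0.9961 × 39.96238
= 0.118693 + 0.022778 + 39.806527 = 39.947998 amu

39.948 amu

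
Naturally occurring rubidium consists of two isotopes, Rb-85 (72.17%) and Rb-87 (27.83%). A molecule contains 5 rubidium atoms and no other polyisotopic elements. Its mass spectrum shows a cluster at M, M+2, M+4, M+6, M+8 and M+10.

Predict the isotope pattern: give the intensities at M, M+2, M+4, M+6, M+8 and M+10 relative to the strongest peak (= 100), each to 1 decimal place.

51.9 : 100.0 : 77.1 : 29.7 : 5.7 : 0.4

The 5 Rb atoms are independent, so intensities follow the terms of (0.7217 + 0.2783)^5.
P(M) = 0.7217^5 = 0.195787
P(M+2) = 5 × 0.7217^4 × 0.2783^1 = 0.377494
P(M+4) = 10 × 0.7217^3 × 0.2783^2 = 0.291136
P(M+6) = 10 × 0.7217^2 × 0.2783^3 = 0.112267
P(M+8) = 5 × 0.7217^1 × 0.2783^4 = 0.021646
P(M+10) = 0.2783^5 = 0.001669
The M+2 peak is largest (0.377494); scaling to 100 gives 51.9 : 100.0 : 77.1 : 29.7 : 5.7 : 0.4.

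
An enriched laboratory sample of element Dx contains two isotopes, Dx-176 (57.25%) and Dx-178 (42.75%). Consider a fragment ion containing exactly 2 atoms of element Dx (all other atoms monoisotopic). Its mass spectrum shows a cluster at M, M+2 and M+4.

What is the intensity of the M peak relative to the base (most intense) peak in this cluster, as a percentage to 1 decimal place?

Binomial terms of (0.5725 + 0.4275)^2: M 0.3278, M+2 0.4895, M+4 0.1828 → M+2 is the base peak.
P(M+2) = C(2,1) × 0.5725^1 × 0.4275^1 = 2 × 0.5725 × 0.4275 = 0.489488 (base)
P(M) = C(2,0) × 0.5725^2 × 0.4275^0 = 1 × 0.32775625 × 1.0000 = 0.327756
Relative intensity = 0.327756 / 0.489488 × 100 = 67.0

67.0%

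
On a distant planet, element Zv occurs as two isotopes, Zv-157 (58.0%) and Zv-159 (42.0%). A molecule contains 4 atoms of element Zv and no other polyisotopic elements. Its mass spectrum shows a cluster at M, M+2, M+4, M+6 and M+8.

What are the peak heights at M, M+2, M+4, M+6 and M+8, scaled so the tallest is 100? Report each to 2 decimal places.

31.78 : 92.06 : 100.00 : 48.28 : 8.74

Each Zv atom is independently Zv-157 (p = 0.580) or Zv-159 (q = 0.420); the cluster is the binomial expansion (p + q)^4.
P(M) = 0.580^4 = 0.113165
P(M+2) = 4 × 0.580^3 × 0.420^1 = 0.327788
P(M+4) = 6 × 0.580^2 × 0.420^2 = 0.356046
P(M+6) = 4 × 0.580^1 × 0.420^3 = 0.171884
P(M+8) = 0.420^4 = 0.031117
The M+4 peak is largest (0.356046); scaling to 100 gives 31.78 : 92.06 : 100.00 : 48.28 : 8.74.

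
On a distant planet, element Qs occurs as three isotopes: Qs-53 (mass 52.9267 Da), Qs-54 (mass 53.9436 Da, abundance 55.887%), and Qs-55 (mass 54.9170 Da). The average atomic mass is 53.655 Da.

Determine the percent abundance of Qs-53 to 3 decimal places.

The remaining 44.113% is split between Qs-53 (fraction x) and Qs-55 (fraction 0.44113 − x).
Substituting: 52.9267x + 54.9170(0.44113 − x) = 23.507540268
(52.9267 − 54.9170)x = -0.717995942  ⇒  x = 0.36075, y = 0.08038
Qs-53: 36.075%, Qs-55: 8.038%.

36.075%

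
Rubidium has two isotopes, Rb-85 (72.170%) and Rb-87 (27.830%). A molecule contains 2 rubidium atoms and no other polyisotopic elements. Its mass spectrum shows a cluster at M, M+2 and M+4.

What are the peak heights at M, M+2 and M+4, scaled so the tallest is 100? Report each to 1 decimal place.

The 2 Rb atoms are independent, so intensities follow the terms of (0.72170 + 0.27830)^2.
P(M) = 0.72170^2 = 0.520851
P(M+2) = 2 × 0.72170^1 × 0.27830^1 = 0.401698
P(M+4) = 0.27830^2 = 0.077451
The M peak is largest (0.520851); scaling to 100 gives 100.0 : 77.1 : 14.9.

100.0 : 77.1 : 14.9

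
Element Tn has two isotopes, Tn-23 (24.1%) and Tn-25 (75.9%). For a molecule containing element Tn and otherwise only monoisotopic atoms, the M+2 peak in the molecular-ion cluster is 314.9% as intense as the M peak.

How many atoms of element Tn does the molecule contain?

1

For n independent Tn atoms, I(M+2)/I(M) = n · (abundance Tn-25) / (abundance Tn-23) = n · 0.759/0.241.
n = 3.149 × 0.241/0.759 = 1.00 ≈ 1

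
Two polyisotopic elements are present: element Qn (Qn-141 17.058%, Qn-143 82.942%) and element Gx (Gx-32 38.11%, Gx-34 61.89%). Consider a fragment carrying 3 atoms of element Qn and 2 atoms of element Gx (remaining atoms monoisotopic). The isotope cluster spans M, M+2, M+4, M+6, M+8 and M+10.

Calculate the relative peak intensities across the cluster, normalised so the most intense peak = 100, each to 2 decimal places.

0.18 : 3.18 : 21.58 : 68.48 : 100.00 : 54.10

Element Qn pattern (n=3): 0.00496346 : 0.07240224 : 0.35204515 : 0.57058915
Element Gx pattern (n=2): 0.14523721 : 0.47172558 : 0.38303721
Convolve the two distributions (both contribute in 2-u steps):
  M: 0.00496346×0.14523721 = 0.000721
  M+2: 0.00496346×0.47172558 + 0.07240224×0.14523721 = 0.012857
  M+4: 0.00496346×0.38303721 + 0.07240224×0.47172558 + 0.35204515×0.14523721 = 0.087185
  M+6: 0.07240224×0.38303721 + 0.35204515×0.47172558 + 0.57058915×0.14523721 = 0.276672
  M+8: 0.35204515×0.38303721 + 0.57058915×0.47172558 = 0.404008
  M+10: 0.57058915×0.38303721 = 0.218557
Scale to base peak (0.404008) = 100: 0.18 : 3.18 : 21.58 : 68.48 : 100.00 : 54.10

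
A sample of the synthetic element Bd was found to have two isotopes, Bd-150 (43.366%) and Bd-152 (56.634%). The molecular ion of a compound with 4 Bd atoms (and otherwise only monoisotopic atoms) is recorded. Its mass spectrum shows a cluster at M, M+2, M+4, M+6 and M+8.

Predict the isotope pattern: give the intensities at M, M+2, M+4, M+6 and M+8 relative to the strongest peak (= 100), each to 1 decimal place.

Each Bd atom is independently Bd-150 (p = 0.43366) or Bd-152 (q = 0.56634); the cluster is the binomial expansion (p + q)^4.
P(M) = 0.43366^4 = 0.035367
P(M+2) = 4 × 0.43366^3 × 0.56634^1 = 0.184750
P(M+4) = 6 × 0.43366^2 × 0.56634^2 = 0.361913
P(M+6) = 4 × 0.43366^1 × 0.56634^3 = 0.315095
P(M+8) = 0.56634^4 = 0.102875
The M+4 peak is largest (0.361913); scaling to 100 gives 9.8 : 51.0 : 100.0 : 87.1 : 28.4.

9.8 : 51.0 : 100.0 : 87.1 : 28.4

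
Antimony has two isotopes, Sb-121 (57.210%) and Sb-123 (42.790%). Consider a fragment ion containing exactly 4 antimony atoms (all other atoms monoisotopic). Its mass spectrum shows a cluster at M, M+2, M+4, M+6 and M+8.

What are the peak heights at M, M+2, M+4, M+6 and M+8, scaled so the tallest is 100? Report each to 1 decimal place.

The 4 Sb atoms are independent, so intensities follow the terms of (0.57210 + 0.42790)^4.
P(M) = 0.57210^4 = 0.107124
P(M+2) = 4 × 0.57210^3 × 0.42790^1 = 0.320493
P(M+4) = 6 × 0.57210^2 × 0.42790^2 = 0.359567
P(M+6) = 4 × 0.57210^1 × 0.42790^3 = 0.179291
P(M+8) = 0.42790^4 = 0.033525
The M+4 peak is largest (0.359567); scaling to 100 gives 29.8 : 89.1 : 100.0 : 49.9 : 9.3.

29.8 : 89.1 : 100.0 : 49.9 : 9.3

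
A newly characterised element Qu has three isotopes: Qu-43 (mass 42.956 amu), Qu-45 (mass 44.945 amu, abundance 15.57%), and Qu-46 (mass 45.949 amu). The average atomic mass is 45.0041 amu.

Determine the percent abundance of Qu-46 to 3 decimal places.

The remaining 84.43% is split between Qu-43 (fraction x) and Qu-46 (fraction 0.8443 − x).
Substituting: 42.956x + 45.949(0.8443 − x) = 38.0061635
(42.956 − 45.949)x = -0.7885772  ⇒  x = 0.26347, y = 0.58083
Qu-43: 26.347%, Qu-46: 58.083%.

58.083%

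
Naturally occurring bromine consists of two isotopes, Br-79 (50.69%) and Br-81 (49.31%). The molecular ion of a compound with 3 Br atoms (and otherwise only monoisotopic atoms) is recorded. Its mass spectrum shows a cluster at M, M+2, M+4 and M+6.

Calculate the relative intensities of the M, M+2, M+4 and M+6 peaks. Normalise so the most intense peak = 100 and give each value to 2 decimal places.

Expanding (0.5069 + 0.4931)^3:
P(M) = 0.5069^3 = 0.130247
P(M+2) = 3 × 0.5069^2 × 0.4931^1 = 0.380103
P(M+4) = 3 × 0.5069^1 × 0.4931^2 = 0.369755
P(M+6) = 0.4931^3 = 0.119896
The M+2 peak is largest (0.380103); scaling to 100 gives 34.27 : 100.00 : 97.28 : 31.54.

34.27 : 100.00 : 97.28 : 31.54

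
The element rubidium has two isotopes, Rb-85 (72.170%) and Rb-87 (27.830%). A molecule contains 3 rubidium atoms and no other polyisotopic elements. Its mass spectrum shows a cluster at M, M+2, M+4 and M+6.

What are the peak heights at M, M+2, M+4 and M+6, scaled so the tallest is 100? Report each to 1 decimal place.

Each Rb atom is independently Rb-85 (p = 0.72170) or Rb-87 (q = 0.27830); the cluster is the binomial expansion (p + q)^3.
P(M) = 0.72170^3 = 0.375898
P(M+2) = 3 × 0.72170^2 × 0.27830^1 = 0.434858
P(M+4) = 3 × 0.72170^1 × 0.27830^2 = 0.167689
P(M+6) = 0.27830^3 = 0.021555
The M+2 peak is largest (0.434858); scaling to 100 gives 86.4 : 100.0 : 38.6 : 5.0.

86.4 : 100.0 : 38.6 : 5.0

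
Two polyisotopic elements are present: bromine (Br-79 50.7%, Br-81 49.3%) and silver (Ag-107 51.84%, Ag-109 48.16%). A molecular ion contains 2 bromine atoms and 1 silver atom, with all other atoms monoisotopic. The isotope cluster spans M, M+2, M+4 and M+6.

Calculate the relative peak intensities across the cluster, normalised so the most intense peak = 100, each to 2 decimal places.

Bromine pattern (n=2): 0.257049 : 0.499902 : 0.243049
Silver pattern (n=1): 0.5184 : 0.4816
Convolve the two distributions (both contribute in 2-u steps):
  M: 0.257049×0.5184 = 0.133254
  M+2: 0.257049×0.4816 + 0.499902×0.5184 = 0.382944
  M+4: 0.499902×0.4816 + 0.243049×0.5184 = 0.366749
  M+6: 0.243049×0.4816 = 0.117052
Scale to base peak (0.382944) = 100: 34.80 : 100.00 : 95.77 : 30.57

34.80 : 100.00 : 95.77 : 30.57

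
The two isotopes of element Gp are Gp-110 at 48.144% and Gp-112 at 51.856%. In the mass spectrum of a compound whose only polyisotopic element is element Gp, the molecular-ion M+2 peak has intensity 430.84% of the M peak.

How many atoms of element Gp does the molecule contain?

For n independent Gp atoms, I(M+2)/I(M) = n · (abundance Gp-112) / (abundance Gp-110) = n · 0.51856/0.48144.
n = 4.3084 × 0.48144/0.51856 = 4.00 ≈ 4

4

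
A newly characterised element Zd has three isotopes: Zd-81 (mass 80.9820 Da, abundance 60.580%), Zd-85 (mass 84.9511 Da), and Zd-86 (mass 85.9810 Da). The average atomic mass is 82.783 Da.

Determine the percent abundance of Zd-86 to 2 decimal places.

Let x and y be the fractions of Zd-85 and Zd-86. Then x + y = 1 − 0.60580 = 0.39420 and 84.9511x + 85.9810y = 82.783 − 0.60580×80.9820 = 33.7241044.
Substituting: 84.9511x + 85.9810(0.39420 − x) = 33.7241044
(84.9511 − 85.9810)x = -0.1696058  ⇒  x = 0.16468, y = 0.22952
Zd-85: 16.47%, Zd-86: 22.95%.

22.95%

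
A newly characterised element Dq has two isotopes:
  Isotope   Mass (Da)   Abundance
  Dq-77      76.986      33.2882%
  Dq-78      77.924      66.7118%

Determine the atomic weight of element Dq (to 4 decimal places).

77.6118 Da

Average mass = Σ (abundance × isotope mass) = 0.332882 × 76.986 + 0.667118 × 77.924
= 25.62725 + 51.98450 = 77.61175 Da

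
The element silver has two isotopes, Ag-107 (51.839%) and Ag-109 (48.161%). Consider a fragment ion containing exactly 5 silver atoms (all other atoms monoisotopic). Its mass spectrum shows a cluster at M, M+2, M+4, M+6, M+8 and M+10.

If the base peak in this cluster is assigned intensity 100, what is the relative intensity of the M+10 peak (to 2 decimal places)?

(0.51839 + 0.48161)^5 gives M 0.0374, M+2 0.1739, M+4 0.3231, M+6 0.3002, M+8 0.1394, M+10 0.0259; the largest is M+4.
P(M+4) = C(5,2) × 0.51839^3 × 0.48161^2 = 10 × 0.13930601 × 0.23194819 = 0.323118 (base)
P(M+10) = C(5,5) × 0.51839^0 × 0.48161^5 = 1 × 1.0000 × 0.0259106 = 0.025911
Relative intensity = 0.025911 / 0.323118 × 100 = 8.02

8.02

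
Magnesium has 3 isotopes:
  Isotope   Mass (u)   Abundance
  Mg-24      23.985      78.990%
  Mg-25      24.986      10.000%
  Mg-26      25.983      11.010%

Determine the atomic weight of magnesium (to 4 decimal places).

24.3051 u

Ar = Σ fᵢ·mᵢ = 0.78990 × 23.985 + 0.10000 × 24.986 + 0.11010 × 25.983
= 18.94575 + 2.49860 + 2.86073 = 24.30508 u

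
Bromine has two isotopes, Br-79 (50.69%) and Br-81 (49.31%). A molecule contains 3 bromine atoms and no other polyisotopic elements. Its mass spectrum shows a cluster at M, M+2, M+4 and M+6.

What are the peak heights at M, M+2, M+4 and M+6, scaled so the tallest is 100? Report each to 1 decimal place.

Expanding (0.5069 + 0.4931)^3:
P(M) = 0.5069^3 = 0.130247
P(M+2) = 3 × 0.5069^2 × 0.4931^1 = 0.380103
P(M+4) = 3 × 0.5069^1 × 0.4931^2 = 0.369755
P(M+6) = 0.4931^3 = 0.119896
The M+2 peak is largest (0.380103); scaling to 100 gives 34.3 : 100.0 : 97.3 : 31.5.

34.3 : 100.0 : 97.3 : 31.5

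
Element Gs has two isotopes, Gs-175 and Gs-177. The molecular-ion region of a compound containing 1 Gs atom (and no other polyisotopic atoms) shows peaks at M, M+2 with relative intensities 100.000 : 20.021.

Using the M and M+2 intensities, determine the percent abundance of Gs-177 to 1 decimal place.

If p is the fraction of Gs that is Gs-175, then I(M+2)/I(M) = [C(1,1)·p^0·(1−p)] / p^1 = 1·(1−p)/p = 20.021/100.000 = 0.2002
(1−p)/p = 0.2002/1 = 0.2002  ⇒  p = 1/(1 + 0.2002) = 0.8332
Gs-175: 83.3%, Gs-177: 16.7%.

16.7%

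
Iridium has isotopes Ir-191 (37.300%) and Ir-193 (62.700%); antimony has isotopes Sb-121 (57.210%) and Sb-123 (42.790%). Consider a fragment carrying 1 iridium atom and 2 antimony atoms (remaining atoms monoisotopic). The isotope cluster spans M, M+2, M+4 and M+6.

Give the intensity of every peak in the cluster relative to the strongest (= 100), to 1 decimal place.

Iridium pattern (n=1): 0.3730 : 0.6270
Antimony pattern (n=2): 0.32729841 : 0.48960318 : 0.18309841
Convolve the two distributions (both contribute in 2-u steps):
  M: 0.3730×0.32729841 = 0.122082
  M+2: 0.3730×0.48960318 + 0.6270×0.32729841 = 0.387838
  M+4: 0.3730×0.18309841 + 0.6270×0.48960318 = 0.375277
  M+6: 0.6270×0.18309841 = 0.114803
Scale to base peak (0.387838) = 100: 31.5 : 100.0 : 96.8 : 29.6

31.5 : 100.0 : 96.8 : 29.6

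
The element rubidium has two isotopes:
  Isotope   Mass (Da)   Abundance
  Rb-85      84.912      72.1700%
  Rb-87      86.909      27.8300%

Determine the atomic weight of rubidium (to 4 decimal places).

85.4678 Da

Average mass = Σ (abundance × isotope mass) = 0.721700 × 84.912 + 0.278300 × 86.909
= 61.28099 + 24.18677 = 85.46776 Da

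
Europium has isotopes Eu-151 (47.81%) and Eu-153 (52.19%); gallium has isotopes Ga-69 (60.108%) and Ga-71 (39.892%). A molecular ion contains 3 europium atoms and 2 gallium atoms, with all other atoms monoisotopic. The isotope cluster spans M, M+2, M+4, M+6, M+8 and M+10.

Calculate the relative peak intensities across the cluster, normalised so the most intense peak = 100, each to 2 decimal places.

Europium pattern (n=3): 0.10928391 : 0.3578871 : 0.39067407 : 0.14215492
Gallium pattern (n=2): 0.36129717 : 0.47956567 : 0.15913717
Convolve the two distributions (both contribute in 2-u steps):
  M: 0.10928391×0.36129717 = 0.039484
  M+2: 0.10928391×0.47956567 + 0.3578871×0.36129717 = 0.181712
  M+4: 0.10928391×0.15913717 + 0.3578871×0.47956567 + 0.39067407×0.36129717 = 0.330171
  M+6: 0.3578871×0.15913717 + 0.39067407×0.47956567 + 0.14215492×0.36129717 = 0.295667
  M+8: 0.39067407×0.15913717 + 0.14215492×0.47956567 = 0.130343
  M+10: 0.14215492×0.15913717 = 0.022622
Scale to base peak (0.330171) = 100: 11.96 : 55.04 : 100.00 : 89.55 : 39.48 : 6.85

11.96 : 55.04 : 100.00 : 89.55 : 39.48 : 6.85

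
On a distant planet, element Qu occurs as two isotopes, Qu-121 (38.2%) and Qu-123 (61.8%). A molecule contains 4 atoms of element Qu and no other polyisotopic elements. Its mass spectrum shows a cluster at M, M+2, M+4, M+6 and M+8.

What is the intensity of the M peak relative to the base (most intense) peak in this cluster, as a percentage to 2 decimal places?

(0.382 + 0.618)^4 gives M 0.0213, M+2 0.1378, M+4 0.3344, M+6 0.3607, M+8 0.1459; the largest is M+6.
P(M+6) = C(4,3) × 0.382^1 × 0.618^3 = 4 × 0.3820 × 0.23602903 = 0.360652 (base)
P(M) = C(4,0) × 0.382^4 × 0.618^0 = 1 × 0.02129381 × 1.0000 = 0.021294
Relative intensity = 0.021294 / 0.360652 × 100 = 5.90

5.90%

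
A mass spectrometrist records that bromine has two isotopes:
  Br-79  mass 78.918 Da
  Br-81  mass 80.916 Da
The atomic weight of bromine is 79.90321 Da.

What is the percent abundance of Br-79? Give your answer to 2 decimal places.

50.69%

With x = fraction of Br-79 (so Br-81 is 1 − x):
78.918·x + 80.916·(1 − x) = 79.90321
(78.918 − 80.916)·x = 79.90321 − 80.916
x = -1.01279 / -1.998 = 0.50690 → 50.69% Br-79, 49.31% Br-81.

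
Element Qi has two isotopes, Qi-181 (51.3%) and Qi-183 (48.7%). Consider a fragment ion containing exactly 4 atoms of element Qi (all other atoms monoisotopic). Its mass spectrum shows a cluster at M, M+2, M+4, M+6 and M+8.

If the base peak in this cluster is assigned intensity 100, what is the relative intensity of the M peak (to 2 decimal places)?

Binomial terms of (0.513 + 0.487)^4: M 0.0693, M+2 0.2630, M+4 0.3745, M+6 0.2370, M+8 0.0562 → M+4 is the base peak.
P(M+4) = C(4,2) × 0.513^2 × 0.487^2 = 6 × 0.263169 × 0.237169 = 0.374493 (base)
P(M) = C(4,0) × 0.513^4 × 0.487^0 = 1 × 0.06925792 × 1.0000 = 0.069258
Relative intensity = 0.069258 / 0.374493 × 100 = 18.49

18.49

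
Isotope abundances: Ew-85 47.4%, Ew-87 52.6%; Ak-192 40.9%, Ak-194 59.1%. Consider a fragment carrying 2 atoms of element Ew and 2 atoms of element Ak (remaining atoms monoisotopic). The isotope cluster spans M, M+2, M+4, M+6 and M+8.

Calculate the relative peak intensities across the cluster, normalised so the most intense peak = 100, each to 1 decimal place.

10.3 : 52.5 : 100.0 : 84.2 : 26.4

Element Ew pattern (n=2): 0.224676 : 0.498648 : 0.276676
Element Ak pattern (n=2): 0.167281 : 0.483438 : 0.349281
Convolve the two distributions (both contribute in 2-u steps):
  M: 0.224676×0.167281 = 0.037584
  M+2: 0.224676×0.483438 + 0.498648×0.167281 = 0.192031
  M+4: 0.224676×0.349281 + 0.498648×0.483438 + 0.276676×0.167281 = 0.365823
  M+6: 0.498648×0.349281 + 0.276676×0.483438 = 0.307924
  M+8: 0.276676×0.349281 = 0.096638
Scale to base peak (0.365823) = 100: 10.3 : 52.5 : 100.0 : 84.2 : 26.4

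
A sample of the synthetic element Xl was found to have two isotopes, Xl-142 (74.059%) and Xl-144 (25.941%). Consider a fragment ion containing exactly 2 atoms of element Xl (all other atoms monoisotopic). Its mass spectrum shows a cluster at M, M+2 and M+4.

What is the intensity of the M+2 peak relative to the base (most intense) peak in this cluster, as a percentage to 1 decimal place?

70.1%

(0.74059 + 0.25941)^2 gives M 0.5485, M+2 0.3842, M+4 0.0673; the largest is M.
P(M) = C(2,0) × 0.74059^2 × 0.25941^0 = 1 × 0.54847355 × 1.0000 = 0.548474 (base)
P(M+2) = C(2,1) × 0.74059^1 × 0.25941^1 = 2 × 0.74059 × 0.25941 = 0.384233
Relative intensity = 0.384233 / 0.548474 × 100 = 70.1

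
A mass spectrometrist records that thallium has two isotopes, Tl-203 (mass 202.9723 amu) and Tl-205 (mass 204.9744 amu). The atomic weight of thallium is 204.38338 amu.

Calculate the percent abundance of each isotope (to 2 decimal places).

With x = fraction of Tl-203 (so Tl-205 is 1 − x):
202.9723·x + 204.9744·(1 − x) = 204.38338
(202.9723 − 204.9744)·x = 204.38338 − 204.9744
x = -0.59102 / -2.0021 = 0.29520 → 29.52% Tl-203, 70.48% Tl-205.

Tl-203: 29.52%, Tl-205: 70.48%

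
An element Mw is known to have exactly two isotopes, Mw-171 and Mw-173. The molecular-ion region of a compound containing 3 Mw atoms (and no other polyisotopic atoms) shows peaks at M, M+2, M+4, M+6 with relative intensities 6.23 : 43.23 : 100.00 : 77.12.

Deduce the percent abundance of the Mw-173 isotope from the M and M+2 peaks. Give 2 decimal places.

Write p for the Mw-171 fraction. I(M+2)/I(M) = [C(3,1)·p^2·(1−p)] / p^3 = 3·(1−p)/p = 43.23/6.23 = 6.9390
(1−p)/p = 6.9390/3 = 2.3130  ⇒  p = 1/(1 + 2.3130) = 0.3018
Mw-171: 30.18%, Mw-173: 69.82%.

69.82%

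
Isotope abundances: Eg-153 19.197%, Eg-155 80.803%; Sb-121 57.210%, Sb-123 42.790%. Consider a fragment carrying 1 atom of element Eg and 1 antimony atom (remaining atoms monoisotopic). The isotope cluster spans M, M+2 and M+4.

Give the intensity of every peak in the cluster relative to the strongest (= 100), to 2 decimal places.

20.17 : 100.00 : 63.51

Element Eg pattern (n=1): 0.19197 : 0.80803
Antimony pattern (n=1): 0.5721 : 0.4279
Convolve the two distributions (both contribute in 2-u steps):
  M: 0.19197×0.5721 = 0.109826
  M+2: 0.19197×0.4279 + 0.80803×0.5721 = 0.544418
  M+4: 0.80803×0.4279 = 0.345756
Scale to base peak (0.544418) = 100: 20.17 : 100.00 : 63.51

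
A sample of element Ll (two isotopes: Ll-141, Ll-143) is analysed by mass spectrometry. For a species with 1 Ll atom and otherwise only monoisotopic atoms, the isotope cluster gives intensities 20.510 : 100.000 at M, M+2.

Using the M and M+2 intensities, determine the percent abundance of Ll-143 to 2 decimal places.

82.98%

Let p = fractional abundance of Ll-141. I(M+2)/I(M) = [C(1,1)·p^0·(1−p)] / p^1 = 1·(1−p)/p = 100.000/20.510 = 4.8757
(1−p)/p = 4.8757/1 = 4.8757  ⇒  p = 1/(1 + 4.8757) = 0.1702
Ll-141: 17.02%, Ll-143: 82.98%.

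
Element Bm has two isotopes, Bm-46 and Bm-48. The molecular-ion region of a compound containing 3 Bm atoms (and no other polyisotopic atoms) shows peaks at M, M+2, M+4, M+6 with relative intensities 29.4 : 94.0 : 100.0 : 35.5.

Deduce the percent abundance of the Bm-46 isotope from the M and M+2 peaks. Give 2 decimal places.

If p is the fraction of Bm that is Bm-46, then I(M+2)/I(M) = [C(3,1)·p^2·(1−p)] / p^3 = 3·(1−p)/p = 94.0/29.4 = 3.1973
(1−p)/p = 3.1973/3 = 1.0658  ⇒  p = 1/(1 + 1.0658) = 0.4841
Bm-46: 48.41%, Bm-48: 51.59%.

48.41%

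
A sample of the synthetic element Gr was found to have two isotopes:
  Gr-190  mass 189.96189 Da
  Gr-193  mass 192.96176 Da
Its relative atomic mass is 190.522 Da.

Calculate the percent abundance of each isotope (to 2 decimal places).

Gr-190: 81.33%, Gr-193: 18.67%

Writing the weighted mean with unknown fraction x of Gr-190:
189.96189·x + 192.96176·(1 − x) = 190.522
(189.96189 − 192.96176)·x = 190.522 − 192.96176
x = -2.43976 / -2.99987 = 0.81329 → 81.33% Gr-190, 18.67% Gr-193.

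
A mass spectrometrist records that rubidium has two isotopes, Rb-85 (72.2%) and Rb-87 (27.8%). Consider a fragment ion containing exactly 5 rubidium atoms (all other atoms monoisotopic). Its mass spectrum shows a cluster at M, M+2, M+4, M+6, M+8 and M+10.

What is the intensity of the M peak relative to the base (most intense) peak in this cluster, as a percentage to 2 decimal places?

51.94%

Binomial terms of (0.722 + 0.278)^5: M 0.1962, M+2 0.3777, M+4 0.2909, M+6 0.1120, M+8 0.0216, M+10 0.0017 → M+2 is the base peak.
P(M+2) = C(5,1) × 0.722^4 × 0.278^1 = 5 × 0.27173701 × 0.2780 = 0.377714 (base)
P(M) = C(5,0) × 0.722^5 × 0.278^0 = 1 × 0.19619412 × 1.0000 = 0.196194
Relative intensity = 0.196194 / 0.377714 × 100 = 51.94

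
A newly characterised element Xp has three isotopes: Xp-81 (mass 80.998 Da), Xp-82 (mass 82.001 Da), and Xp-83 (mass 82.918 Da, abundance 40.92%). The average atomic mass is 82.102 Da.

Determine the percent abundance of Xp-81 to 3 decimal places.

Let x and y be the fractions of Xp-81 and Xp-82. Then x + y = 1 − 0.4092 = 0.5908 and 80.998x + 82.001y = 82.102 − 0.4092×82.918 = 48.1719544.
Substituting: 80.998x + 82.001(0.5908 − x) = 48.1719544
(80.998 − 82.001)x = -0.2742364  ⇒  x = 0.27342, y = 0.31738
Xp-81: 27.342%, Xp-82: 31.738%.

27.342%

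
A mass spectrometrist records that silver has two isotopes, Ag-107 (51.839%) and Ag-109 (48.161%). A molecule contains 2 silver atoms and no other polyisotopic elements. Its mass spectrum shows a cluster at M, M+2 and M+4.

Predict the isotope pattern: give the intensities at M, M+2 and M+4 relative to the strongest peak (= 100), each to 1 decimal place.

53.8 : 100.0 : 46.5

Expanding (0.51839 + 0.48161)^2:
P(M) = 0.51839^2 = 0.268728
P(M+2) = 2 × 0.51839^1 × 0.48161^1 = 0.499324
P(M+4) = 0.48161^2 = 0.231948
The M+2 peak is largest (0.499324); scaling to 100 gives 53.8 : 100.0 : 46.5.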